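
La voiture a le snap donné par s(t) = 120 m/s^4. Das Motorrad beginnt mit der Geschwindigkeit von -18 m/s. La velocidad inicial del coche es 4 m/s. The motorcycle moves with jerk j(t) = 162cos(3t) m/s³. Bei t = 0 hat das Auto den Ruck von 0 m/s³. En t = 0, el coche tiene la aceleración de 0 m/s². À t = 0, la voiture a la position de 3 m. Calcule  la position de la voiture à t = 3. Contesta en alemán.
Ausgehend von dem Snap s(t) = 120, nehmen wir 4 Integrale. Durch Integration von dem Snap und Verwendung der Anfangsbedingung j(0) = 0, erhalten wir j(t) = 120·t. Mit ∫j(t)dt und Anwendung von a(0) = 0, finden wir a(t) = 60·t^2. Die Stammfunktion von der Beschleunigung ist die Geschwindigkeit. Mit v(0) = 4 erhalten wir v(t) = 20·t^3 + 4. Durch Integration von der Geschwindigkeit und Verwendung der Anfangsbedingung x(0) = 3, erhalten wir x(t) = 5·t^4 + 4·t + 3. Wir haben die Position x(t) = 5·t^4 + 4·t + 3. Durch Einsetzen von t = 3: x(3) = 420.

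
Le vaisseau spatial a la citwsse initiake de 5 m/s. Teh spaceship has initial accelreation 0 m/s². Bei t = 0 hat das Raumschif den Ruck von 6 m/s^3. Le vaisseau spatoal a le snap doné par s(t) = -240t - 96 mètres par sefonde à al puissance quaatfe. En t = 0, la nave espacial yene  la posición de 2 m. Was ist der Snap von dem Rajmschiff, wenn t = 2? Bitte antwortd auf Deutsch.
Aus der Gleichung für den Snap s(t) = -240·t - 96, setzen wir t = 2 ein und erhalten s = -576.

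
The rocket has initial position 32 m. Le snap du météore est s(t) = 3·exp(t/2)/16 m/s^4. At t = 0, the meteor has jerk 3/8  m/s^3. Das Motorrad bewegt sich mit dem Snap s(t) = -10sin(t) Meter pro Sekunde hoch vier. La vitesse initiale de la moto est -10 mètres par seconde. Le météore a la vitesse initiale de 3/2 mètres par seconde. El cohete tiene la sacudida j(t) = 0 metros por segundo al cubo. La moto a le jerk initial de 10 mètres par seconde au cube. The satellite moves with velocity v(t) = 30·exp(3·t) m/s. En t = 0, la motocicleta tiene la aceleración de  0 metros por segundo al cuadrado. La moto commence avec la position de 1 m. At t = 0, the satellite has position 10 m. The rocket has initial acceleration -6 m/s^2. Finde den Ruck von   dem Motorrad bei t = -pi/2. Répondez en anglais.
To find the answer, we compute 1 integral of s(t) = -10·sin(t). Finding the antiderivative of s(t) and using j(0) = 10: j(t) = 10·cos(t). Using j(t) = 10·cos(t) and substituting t = -pi/2, we find j = 0.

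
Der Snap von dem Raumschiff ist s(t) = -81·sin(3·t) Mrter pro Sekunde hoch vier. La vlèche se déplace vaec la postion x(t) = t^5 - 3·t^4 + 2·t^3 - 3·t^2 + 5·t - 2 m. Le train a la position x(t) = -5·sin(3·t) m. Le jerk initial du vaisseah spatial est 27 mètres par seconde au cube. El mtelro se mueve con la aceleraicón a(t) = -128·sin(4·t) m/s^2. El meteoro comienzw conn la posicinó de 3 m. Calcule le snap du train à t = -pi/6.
Nous devons dériver notre équation de la position x(t) = -5·sin(3·t) 4 fois. En prenant d/dt de x(t), nous trouvons v(t) = -15·cos(3·t). En dérivant la vitesse, nous obtenons l'accélération: a(t) = 45·sin(3·t). La dérivée de l'accélération donne le jerk: j(t) = 135·cos(3·t). En dérivant le jerk, nous obtenons le snap: s(t) = -405·sin(3·t). En utilisant s(t) = -405·sin(3·t) et en substituant t = -pi/6, nous trouvons s = 405.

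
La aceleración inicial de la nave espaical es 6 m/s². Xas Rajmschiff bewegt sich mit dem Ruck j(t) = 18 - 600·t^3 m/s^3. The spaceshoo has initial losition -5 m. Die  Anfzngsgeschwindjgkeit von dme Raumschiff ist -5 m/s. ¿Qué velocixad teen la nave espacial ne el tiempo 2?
Debemos encontrar la integral de nuestra ecuación de la sacudida j(t) = 18 - 600·t^3 2 veces. Integrando la sacudida y usando la condición inicial a(0) = 6, obtenemos a(t) = -150·t^4 + 18·t + 6. La antiderivada de la aceleración, con v(0) = -5, da la velocidad: v(t) = -30·t^5 + 9·t^2 + 6·t - 5. Usando v(t) = -30·t^5 + 9·t^2 + 6·t - 5 y sustituyendo t = 2, encontramos v = -917.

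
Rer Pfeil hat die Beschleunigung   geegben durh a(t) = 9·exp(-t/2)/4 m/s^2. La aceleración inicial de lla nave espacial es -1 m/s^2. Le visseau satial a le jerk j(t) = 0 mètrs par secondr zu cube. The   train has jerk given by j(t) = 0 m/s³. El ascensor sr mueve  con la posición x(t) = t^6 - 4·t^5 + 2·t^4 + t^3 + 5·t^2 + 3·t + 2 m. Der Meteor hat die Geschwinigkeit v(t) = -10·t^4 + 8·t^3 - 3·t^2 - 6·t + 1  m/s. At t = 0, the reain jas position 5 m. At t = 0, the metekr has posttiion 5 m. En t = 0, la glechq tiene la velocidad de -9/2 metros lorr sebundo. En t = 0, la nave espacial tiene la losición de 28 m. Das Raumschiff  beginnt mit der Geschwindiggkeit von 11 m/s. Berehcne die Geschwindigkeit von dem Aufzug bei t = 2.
Ausgehend von der Position x(t) = t^6 - 4·t^5 + 2·t^4 + t^3 + 5·t^2 + 3·t + 2, nehmen wir 1 Ableitung. Durch Ableiten von der Position erhalten wir die Geschwindigkeit: v(t) = 6·t^5 - 20·t^4 + 8·t^3 + 3·t^2 + 10·t + 3. Wir haben die Geschwindigkeit v(t) = 6·t^5 - 20·t^4 + 8·t^3 + 3·t^2 + 10·t + 3. Durch Einsetzen von t = 2: v(2) = -29.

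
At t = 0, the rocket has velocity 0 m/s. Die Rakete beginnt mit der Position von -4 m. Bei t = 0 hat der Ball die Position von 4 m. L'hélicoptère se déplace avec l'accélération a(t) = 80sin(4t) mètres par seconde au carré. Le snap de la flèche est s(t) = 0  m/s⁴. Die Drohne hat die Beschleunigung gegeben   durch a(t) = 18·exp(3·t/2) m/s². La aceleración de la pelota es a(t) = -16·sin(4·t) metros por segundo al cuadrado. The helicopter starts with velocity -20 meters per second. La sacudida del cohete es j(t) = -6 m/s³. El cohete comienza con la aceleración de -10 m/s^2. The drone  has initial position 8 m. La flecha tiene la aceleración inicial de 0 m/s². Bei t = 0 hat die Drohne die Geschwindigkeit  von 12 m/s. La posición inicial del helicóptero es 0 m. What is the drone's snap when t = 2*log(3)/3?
To solve this, we need to take 2 derivatives of our acceleration equation a(t) = 18·exp(3·t/2). Differentiating acceleration, we get jerk: j(t) = 27·exp(3·t/2). Differentiating jerk, we get snap: s(t) = 81·exp(3·t/2)/2. Using s(t) = 81·exp(3·t/2)/2 and substituting t = 2*log(3)/3, we find s = 243/2.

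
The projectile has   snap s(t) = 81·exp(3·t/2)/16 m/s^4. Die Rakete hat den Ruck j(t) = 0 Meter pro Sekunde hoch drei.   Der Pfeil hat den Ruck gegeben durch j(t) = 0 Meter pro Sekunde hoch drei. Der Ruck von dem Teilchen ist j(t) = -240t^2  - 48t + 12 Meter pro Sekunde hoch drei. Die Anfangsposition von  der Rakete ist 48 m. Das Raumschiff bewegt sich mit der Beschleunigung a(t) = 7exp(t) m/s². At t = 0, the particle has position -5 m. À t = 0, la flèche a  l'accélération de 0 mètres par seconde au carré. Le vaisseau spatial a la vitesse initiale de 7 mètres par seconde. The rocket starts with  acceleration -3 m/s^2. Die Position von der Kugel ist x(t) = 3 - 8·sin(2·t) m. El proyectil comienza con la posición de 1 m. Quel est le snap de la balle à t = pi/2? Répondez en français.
Pour résoudre ceci, nous devons prendre 4 dérivées de notre équation de la position x(t) = 3 - 8·sin(2·t). La dérivée de la position donne la vitesse: v(t) = -16·cos(2·t). En prenant d/dt de v(t), nous trouvons a(t) = 32·sin(2·t). En dérivant l'accélération, nous obtenons le jerk: j(t) = 64·cos(2·t). En dérivant le jerk, nous obtenons le snap: s(t) = -128·sin(2·t). Nous avons le snap s(t) = -128·sin(2·t). En substituant t = pi/2: s(pi/2) = 0.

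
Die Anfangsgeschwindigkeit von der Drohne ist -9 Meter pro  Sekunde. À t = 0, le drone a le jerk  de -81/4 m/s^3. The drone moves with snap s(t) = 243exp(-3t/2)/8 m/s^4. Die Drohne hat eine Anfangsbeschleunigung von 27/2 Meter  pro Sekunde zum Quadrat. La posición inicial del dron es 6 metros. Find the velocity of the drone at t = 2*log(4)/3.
We must find the antiderivative of our snap equation s(t) = 243·exp(-3·t/2)/8 3 times. The integral of snap, with j(0) = -81/4, gives jerk: j(t) = -81·exp(-3·t/2)/4. Taking ∫j(t)dt and applying a(0) = 27/2, we find a(t) = 27·exp(-3·t/2)/2. Taking ∫a(t)dt and applying v(0) = -9, we find v(t) = -9·exp(-3·t/2). From the given velocity equation v(t) = -9·exp(-3·t/2), we substitute t = 2*log(4)/3 to get v = -9/4.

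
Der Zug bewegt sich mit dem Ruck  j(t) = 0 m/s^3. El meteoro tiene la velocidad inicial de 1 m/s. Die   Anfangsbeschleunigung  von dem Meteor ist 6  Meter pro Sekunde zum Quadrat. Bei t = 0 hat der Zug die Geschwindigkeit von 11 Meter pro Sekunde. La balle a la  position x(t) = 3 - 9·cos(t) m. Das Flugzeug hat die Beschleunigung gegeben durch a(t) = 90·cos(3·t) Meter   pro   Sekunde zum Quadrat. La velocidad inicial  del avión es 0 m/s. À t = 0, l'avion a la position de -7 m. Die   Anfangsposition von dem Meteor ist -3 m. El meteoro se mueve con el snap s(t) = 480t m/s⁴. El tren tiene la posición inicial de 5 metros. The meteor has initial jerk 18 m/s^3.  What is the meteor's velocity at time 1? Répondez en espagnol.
Debemos encontrar la antiderivada de nuestra ecuación del snap s(t) = 480·t 3 veces. Integrando el snap y usando la condición inicial j(0) = 18, obtenemos j(t) = 240·t^2 + 18. Tomando ∫j(t)dt y aplicando a(0) = 6, encontramos a(t) = 80·t^3 + 18·t + 6. La antiderivada de la aceleración, con v(0) = 1, da la velocidad: v(t) = 20·t^4 + 9·t^2 + 6·t + 1. Tenemos la velocidad v(t) = 20·t^4 + 9·t^2 + 6·t + 1. Sustituyendo t = 1: v(1) = 36.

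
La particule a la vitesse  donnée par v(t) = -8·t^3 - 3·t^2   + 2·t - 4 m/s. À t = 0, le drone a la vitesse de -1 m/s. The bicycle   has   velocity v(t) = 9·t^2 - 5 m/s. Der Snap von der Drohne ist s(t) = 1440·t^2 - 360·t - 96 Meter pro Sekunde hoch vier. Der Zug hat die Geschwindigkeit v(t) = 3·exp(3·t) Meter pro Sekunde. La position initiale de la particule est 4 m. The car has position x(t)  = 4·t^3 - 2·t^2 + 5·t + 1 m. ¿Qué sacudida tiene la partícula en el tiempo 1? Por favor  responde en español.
Para resolver esto, necesitamos tomar 2 derivadas de nuestra ecuación de la velocidad v(t) = -8·t^3 - 3·t^2 + 2·t - 4. La derivada de la velocidad da la aceleración: a(t) = -24·t^2 - 6·t + 2. Derivando la aceleración, obtenemos la sacudida: j(t) = -48·t - 6. De la ecuación de la sacudida j(t) = -48·t - 6, sustituimos t = 1 para obtener j = -54.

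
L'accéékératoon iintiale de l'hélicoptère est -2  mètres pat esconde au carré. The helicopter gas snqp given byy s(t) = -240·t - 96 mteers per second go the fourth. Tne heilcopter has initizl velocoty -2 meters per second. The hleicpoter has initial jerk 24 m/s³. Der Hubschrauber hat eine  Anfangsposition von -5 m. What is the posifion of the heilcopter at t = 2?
To solve this, we need to take 4 integrals of our snap equation s(t) = -240·t - 96. The antiderivative of snap is jerk. Using j(0) = 24, we get j(t) = -120·t^2 - 96·t + 24. The antiderivative of jerk is acceleration. Using a(0) = -2, we get a(t) = -40·t^3 - 48·t^2 + 24·t - 2. The antiderivative of acceleration, with v(0) = -2, gives velocity: v(t) = -10·t^4 - 16·t^3 + 12·t^2 - 2·t - 2. Taking ∫v(t)dt and applying x(0) = -5, we find x(t) = -2·t^5 - 4·t^4 + 4·t^3 - t^2 - 2·t - 5. From the given position equation x(t) = -2·t^5 - 4·t^4 + 4·t^3 - t^2 - 2·t - 5, we substitute t = 2 to get x = -109.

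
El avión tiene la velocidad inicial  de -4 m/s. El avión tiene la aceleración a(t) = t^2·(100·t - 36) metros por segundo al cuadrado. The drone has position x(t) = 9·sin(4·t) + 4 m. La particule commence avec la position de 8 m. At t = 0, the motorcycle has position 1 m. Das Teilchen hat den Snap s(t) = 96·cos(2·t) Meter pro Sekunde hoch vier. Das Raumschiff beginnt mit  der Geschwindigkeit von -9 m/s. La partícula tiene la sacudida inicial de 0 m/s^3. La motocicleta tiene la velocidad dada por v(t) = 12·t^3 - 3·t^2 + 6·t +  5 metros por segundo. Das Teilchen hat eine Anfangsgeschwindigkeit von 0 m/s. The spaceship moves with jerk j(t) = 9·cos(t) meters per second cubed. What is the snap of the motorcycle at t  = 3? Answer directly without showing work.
s(3) = 72.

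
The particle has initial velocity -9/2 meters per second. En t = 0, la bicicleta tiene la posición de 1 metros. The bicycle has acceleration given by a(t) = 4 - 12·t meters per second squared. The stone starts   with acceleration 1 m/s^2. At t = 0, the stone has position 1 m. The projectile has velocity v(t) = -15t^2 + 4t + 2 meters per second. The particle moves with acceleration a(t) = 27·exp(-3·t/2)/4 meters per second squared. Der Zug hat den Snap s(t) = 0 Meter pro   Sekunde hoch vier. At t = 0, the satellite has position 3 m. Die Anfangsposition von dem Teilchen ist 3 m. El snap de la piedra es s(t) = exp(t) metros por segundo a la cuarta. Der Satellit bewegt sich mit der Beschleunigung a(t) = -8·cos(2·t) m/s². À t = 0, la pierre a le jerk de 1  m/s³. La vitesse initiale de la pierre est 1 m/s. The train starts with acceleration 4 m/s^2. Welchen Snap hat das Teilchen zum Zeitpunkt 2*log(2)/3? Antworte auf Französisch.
En partant de l'accélération a(t) = 27·exp(-3·t/2)/4, nous prenons 2 dérivées. En dérivant l'accélération, nous obtenons le jerk: j(t) = -81·exp(-3·t/2)/8. La dérivée du jerk donne le snap: s(t) = 243·exp(-3·t/2)/16. Nous avons le snap s(t) = 243·exp(-3·t/2)/16. En substituant t = 2*log(2)/3: s(2*log(2)/3) = 243/32.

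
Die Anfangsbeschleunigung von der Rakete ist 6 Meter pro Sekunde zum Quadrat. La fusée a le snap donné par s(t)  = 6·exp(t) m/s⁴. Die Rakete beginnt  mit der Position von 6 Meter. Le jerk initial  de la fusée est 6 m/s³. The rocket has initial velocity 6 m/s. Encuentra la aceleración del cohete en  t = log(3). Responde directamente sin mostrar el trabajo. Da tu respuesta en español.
La aceleración en t = log(3) es a = 18.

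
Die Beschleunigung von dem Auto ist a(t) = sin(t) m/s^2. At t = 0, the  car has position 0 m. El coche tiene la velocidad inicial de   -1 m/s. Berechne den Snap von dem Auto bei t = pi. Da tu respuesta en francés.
Pour résoudre ceci, nous devons prendre 2 dérivées de notre équation de l'accélération a(t) = sin(t). En prenant d/dt de a(t), nous trouvons j(t) = cos(t). En prenant d/dt de j(t), nous trouvons s(t) = -sin(t). De l'équation du snap s(t) = -sin(t), nous substituons t = pi pour obtenir s = 0.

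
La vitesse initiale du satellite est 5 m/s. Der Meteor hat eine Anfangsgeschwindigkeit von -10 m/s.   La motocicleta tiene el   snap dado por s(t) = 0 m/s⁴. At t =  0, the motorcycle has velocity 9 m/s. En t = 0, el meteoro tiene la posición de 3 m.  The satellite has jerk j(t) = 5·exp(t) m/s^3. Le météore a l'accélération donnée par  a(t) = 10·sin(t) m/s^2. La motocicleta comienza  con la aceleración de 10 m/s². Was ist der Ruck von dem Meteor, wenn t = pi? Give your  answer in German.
Wir müssen unsere Gleichung für die Beschleunigung a(t) = 10·sin(t) 1-mal ableiten. Mit d/dt von a(t) finden wir j(t) = 10·cos(t). Aus der Gleichung für den Ruck j(t) = 10·cos(t), setzen wir t = pi ein und erhalten j = -10.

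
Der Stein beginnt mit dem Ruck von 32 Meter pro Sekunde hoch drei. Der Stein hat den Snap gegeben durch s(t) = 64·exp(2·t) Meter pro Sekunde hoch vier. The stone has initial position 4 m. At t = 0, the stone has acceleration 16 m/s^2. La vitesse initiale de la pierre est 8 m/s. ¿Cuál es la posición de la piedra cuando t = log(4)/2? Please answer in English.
We need to integrate our snap equation s(t) = 64·exp(2·t) 4 times. Taking ∫s(t)dt and applying j(0) = 32, we find j(t) = 32·exp(2·t). Integrating jerk and using the initial condition a(0) = 16, we get a(t) = 16·exp(2·t). Taking ∫a(t)dt and applying v(0) = 8, we find v(t) = 8·exp(2·t). The integral of velocity is position. Using x(0) = 4, we get x(t) = 4·exp(2·t). We have position x(t) = 4·exp(2·t). Substituting t = log(4)/2: x(log(4)/2) = 16.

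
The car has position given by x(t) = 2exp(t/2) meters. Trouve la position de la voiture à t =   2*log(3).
De l'équation de la position x(t) = 2·exp(t/2), nous substituons t = 2*log(3) pour obtenir x = 6.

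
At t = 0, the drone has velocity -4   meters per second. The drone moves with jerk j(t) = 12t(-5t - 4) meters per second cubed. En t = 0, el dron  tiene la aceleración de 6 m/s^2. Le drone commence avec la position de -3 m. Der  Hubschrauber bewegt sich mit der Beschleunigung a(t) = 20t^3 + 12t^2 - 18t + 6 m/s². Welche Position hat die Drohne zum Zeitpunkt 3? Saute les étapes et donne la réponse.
Die Antwort ist -393.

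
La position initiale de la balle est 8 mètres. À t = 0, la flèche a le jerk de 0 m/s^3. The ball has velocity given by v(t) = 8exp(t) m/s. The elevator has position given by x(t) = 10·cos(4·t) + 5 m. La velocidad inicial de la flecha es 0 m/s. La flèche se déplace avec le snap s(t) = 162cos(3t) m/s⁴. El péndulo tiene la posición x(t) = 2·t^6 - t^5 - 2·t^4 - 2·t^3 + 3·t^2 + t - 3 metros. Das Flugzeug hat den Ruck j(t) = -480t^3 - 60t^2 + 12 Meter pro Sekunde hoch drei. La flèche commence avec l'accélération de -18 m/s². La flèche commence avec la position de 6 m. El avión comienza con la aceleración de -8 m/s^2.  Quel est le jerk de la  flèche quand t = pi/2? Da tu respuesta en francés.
Nous devons trouver la primitive de notre équation du snap s(t) = 162·cos(3·t) 1 fois. L'intégrale du snap, avec j(0) = 0, donne le jerk: j(t) = 54·sin(3·t). En utilisant j(t) = 54·sin(3·t) et en substituant t = pi/2, nous trouvons j = -54.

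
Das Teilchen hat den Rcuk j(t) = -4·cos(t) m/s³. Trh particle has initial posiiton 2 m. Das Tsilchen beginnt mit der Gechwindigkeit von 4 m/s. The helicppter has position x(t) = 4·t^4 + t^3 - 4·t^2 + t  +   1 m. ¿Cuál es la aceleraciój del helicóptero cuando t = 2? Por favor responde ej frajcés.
Pour résoudre ceci, nous devons prendre 2 dérivées de notre équation de la position x(t) = 4·t^4 + t^3 - 4·t^2 + t + 1. En dérivant la position, nous obtenons la vitesse: v(t) = 16·t^3 + 3·t^2 - 8·t + 1. En dérivant la vitesse, nous obtenons l'accélération: a(t) = 48·t^2 + 6·t - 8. De l'équation de l'accélération a(t) = 48·t^2 + 6·t - 8, nous substituons t = 2 pour obtenir a = 196.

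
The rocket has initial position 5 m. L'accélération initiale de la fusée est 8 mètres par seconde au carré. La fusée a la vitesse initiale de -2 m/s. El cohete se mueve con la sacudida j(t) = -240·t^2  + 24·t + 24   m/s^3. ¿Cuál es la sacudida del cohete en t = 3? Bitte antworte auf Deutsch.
Aus der Gleichung für den Ruck j(t) = -240·t^2 + 24·t + 24, setzen wir t = 3 ein und erhalten j = -2064.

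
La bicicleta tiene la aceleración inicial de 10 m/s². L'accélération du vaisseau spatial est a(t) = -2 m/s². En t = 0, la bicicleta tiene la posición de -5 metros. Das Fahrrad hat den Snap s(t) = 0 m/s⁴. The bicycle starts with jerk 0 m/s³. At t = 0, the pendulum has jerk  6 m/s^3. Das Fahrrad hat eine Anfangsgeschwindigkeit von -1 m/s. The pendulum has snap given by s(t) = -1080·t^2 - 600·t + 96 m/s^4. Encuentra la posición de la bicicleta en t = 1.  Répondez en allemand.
Wir müssen die Stammfunktion unserer Gleichung für den Snap s(t) = 0 4-mal finden. Die Stammfunktion von dem Snap ist der Ruck. Mit j(0) = 0 erhalten wir j(t) = 0. Mit ∫j(t)dt und Anwendung von a(0) = 10, finden wir a(t) = 10. Das Integral von der Beschleunigung ist die Geschwindigkeit. Mit v(0) = -1 erhalten wir v(t) = 10·t - 1. Durch Integration von der Geschwindigkeit und Verwendung der Anfangsbedingung x(0) = -5, erhalten wir x(t) = 5·t^2 - t - 5. Mit x(t) = 5·t^2 - t - 5 und Einsetzen von t = 1, finden wir x = -1.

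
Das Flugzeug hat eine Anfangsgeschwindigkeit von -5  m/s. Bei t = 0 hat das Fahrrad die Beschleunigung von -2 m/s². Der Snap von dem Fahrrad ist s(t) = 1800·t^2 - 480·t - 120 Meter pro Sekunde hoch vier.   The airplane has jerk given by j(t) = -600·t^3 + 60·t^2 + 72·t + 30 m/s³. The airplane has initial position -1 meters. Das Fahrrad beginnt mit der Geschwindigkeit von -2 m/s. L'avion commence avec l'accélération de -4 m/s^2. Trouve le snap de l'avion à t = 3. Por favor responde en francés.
Nous devons dériver notre équation du jerk j(t) = -600·t^3 + 60·t^2 + 72·t + 30 1 fois. En dérivant le jerk, nous obtenons le snap: s(t) = -1800·t^2 + 120·t + 72. En utilisant s(t) = -1800·t^2 + 120·t + 72 et en substituant t = 3, nous trouvons s = -15768.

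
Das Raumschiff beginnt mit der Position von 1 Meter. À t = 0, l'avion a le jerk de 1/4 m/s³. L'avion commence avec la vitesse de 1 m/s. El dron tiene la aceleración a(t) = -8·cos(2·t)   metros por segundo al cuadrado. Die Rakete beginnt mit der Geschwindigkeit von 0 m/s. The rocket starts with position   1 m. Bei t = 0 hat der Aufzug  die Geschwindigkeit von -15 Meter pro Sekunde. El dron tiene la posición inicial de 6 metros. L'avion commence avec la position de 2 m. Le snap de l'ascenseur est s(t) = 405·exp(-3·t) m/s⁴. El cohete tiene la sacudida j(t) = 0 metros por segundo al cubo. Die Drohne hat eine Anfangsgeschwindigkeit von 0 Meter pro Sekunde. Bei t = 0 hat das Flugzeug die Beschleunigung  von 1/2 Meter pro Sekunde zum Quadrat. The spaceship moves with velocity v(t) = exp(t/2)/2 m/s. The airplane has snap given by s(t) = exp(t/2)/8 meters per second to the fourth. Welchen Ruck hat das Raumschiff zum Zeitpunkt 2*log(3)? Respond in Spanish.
Debemos derivar nuestra ecuación de la velocidad v(t) = exp(t/2)/2 2 veces. Derivando la velocidad, obtenemos la aceleración: a(t) = exp(t/2)/4. Derivando la aceleración, obtenemos la sacudida: j(t) = exp(t/2)/8. De la ecuación de la sacudida j(t) = exp(t/2)/8, sustituimos t = 2*log(3) para obtener j = 3/8.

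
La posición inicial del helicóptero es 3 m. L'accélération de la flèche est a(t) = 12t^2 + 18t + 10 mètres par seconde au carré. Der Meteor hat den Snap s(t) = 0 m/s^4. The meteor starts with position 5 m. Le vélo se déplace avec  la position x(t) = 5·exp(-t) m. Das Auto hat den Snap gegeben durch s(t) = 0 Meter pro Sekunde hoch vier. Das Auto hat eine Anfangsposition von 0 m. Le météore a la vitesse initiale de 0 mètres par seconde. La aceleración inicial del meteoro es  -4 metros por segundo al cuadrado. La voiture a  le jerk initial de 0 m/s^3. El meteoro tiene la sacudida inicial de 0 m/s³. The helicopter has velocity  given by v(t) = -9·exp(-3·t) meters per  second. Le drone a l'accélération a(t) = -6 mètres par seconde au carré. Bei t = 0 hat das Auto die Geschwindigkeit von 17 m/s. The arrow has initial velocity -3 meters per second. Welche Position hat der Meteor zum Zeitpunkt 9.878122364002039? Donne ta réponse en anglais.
We need to integrate our snap equation s(t) = 0 4 times. Finding the integral of s(t) and using j(0) = 0: j(t) = 0. Finding the antiderivative of j(t) and using a(0) = -4: a(t) = -4. Integrating acceleration and using the initial condition v(0) = 0, we get v(t) = -4·t. Taking ∫v(t)dt and applying x(0) = 5, we find x(t) = 5 - 2·t^2. From the given position equation x(t) = 5 - 2·t^2, we substitute t = 9.878122364002039 to get x = -190.154602876394.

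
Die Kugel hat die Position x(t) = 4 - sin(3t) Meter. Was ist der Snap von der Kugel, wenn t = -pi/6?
Wir müssen unsere Gleichung für die Position x(t) = 4 - sin(3·t) 4-mal ableiten. Durch Ableiten von der Position erhalten wir die Geschwindigkeit: v(t) = -3·cos(3·t). Die Ableitung von der Geschwindigkeit ergibt die Beschleunigung: a(t) = 9·sin(3·t). Mit d/dt von a(t) finden wir j(t) = 27·cos(3·t). Die Ableitung von dem Ruck ergibt den Snap: s(t) = -81·sin(3·t). Mit s(t) = -81·sin(3·t) und Einsetzen von t = -pi/6, finden wir s = 81.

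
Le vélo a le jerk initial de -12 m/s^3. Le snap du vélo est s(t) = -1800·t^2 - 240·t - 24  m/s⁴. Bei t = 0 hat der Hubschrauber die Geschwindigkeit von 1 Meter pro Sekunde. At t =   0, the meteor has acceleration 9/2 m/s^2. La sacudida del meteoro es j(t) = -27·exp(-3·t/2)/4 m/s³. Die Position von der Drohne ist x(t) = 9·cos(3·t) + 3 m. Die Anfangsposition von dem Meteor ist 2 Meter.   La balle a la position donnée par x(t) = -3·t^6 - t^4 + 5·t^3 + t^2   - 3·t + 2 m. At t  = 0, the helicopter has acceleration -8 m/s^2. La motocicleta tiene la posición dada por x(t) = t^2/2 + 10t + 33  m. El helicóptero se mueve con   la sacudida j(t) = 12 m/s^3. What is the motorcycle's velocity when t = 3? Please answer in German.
Ausgehend von der Position x(t) = t^2/2 + 10·t + 33, nehmen wir 1 Ableitung. Durch Ableiten von der Position erhalten wir die Geschwindigkeit: v(t) = t + 10. Aus der Gleichung für die Geschwindigkeit v(t) = t + 10, setzen wir t = 3 ein und erhalten v = 13.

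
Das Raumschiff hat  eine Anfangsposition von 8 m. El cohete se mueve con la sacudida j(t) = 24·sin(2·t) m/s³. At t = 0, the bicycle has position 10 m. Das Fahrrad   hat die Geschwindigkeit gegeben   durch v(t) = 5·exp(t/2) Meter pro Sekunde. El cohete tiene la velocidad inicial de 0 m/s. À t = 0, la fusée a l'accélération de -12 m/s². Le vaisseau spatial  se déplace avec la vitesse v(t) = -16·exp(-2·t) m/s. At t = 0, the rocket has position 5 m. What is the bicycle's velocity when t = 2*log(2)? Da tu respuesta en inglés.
We have velocity v(t) = 5·exp(t/2). Substituting t = 2*log(2): v(2*log(2)) = 10.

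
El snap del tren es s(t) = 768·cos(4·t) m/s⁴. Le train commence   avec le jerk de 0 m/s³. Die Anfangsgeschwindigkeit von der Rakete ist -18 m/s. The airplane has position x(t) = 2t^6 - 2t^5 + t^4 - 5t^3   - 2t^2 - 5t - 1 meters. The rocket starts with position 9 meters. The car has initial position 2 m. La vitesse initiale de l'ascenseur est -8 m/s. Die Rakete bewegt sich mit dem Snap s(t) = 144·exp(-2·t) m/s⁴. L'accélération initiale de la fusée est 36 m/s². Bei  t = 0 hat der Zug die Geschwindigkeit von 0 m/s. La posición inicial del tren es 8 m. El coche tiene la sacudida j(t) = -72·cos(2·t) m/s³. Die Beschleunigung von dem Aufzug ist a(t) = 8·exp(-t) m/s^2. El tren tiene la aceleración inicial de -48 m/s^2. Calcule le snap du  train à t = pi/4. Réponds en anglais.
Using s(t) = 768·cos(4·t) and substituting t = pi/4, we find s = -768.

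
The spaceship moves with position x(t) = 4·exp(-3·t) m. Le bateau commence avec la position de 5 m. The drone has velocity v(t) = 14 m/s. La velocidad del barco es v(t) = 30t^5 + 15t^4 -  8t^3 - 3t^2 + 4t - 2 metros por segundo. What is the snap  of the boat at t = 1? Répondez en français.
Nous devons dériver notre équation de la vitesse v(t) = 30·t^5 + 15·t^4 - 8·t^3 - 3·t^2 + 4·t - 2 3 fois. La dérivée de la vitesse donne l'accélération: a(t) = 150·t^4 + 60·t^3 - 24·t^2 - 6·t + 4. En prenant d/dt de a(t), nous trouvons j(t) = 600·t^3 + 180·t^2 - 48·t - 6. En dérivant le jerk, nous obtenons le snap: s(t) = 1800·t^2 + 360·t - 48. En utilisant s(t) = 1800·t^2 + 360·t - 48 et en substituant t = 1, nous trouvons s = 2112.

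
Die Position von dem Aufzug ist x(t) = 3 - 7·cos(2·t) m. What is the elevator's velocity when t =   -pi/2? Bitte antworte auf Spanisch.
Debemos derivar nuestra ecuación de la posición x(t) = 3 - 7·cos(2·t) 1 vez. Tomando d/dt de x(t), encontramos v(t) = 14·sin(2·t). De la ecuación de la velocidad v(t) = 14·sin(2·t), sustituimos t = -pi/2 para obtener v = 0.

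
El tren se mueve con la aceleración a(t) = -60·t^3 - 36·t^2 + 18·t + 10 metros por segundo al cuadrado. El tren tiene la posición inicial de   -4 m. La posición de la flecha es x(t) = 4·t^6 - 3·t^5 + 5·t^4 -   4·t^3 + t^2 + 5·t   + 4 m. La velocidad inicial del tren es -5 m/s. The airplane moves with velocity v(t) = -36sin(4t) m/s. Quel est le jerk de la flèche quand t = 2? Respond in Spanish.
Para resolver esto, necesitamos tomar 3 derivadas de nuestra ecuación de la posición x(t) = 4·t^6 - 3·t^5 + 5·t^4 - 4·t^3 + t^2 + 5·t + 4. Derivando la posición, obtenemos la velocidad: v(t) = 24·t^5 - 15·t^4 + 20·t^3 - 12·t^2 + 2·t + 5. Tomando d/dt de v(t), encontramos a(t) = 120·t^4 - 60·t^3 + 60·t^2 - 24·t + 2. Derivando la aceleración, obtenemos la sacudida: j(t) = 480·t^3 - 180·t^2 + 120·t - 24. Usando j(t) = 480·t^3 - 180·t^2 + 120·t - 24 y sustituyendo t = 2, encontramos j = 3336.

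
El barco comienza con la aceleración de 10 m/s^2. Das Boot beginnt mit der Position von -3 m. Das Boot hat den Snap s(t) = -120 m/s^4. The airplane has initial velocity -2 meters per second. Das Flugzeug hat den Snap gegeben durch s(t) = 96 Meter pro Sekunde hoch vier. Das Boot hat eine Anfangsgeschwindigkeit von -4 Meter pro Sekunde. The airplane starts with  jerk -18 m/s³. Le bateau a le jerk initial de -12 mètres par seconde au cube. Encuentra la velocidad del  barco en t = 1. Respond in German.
Wir müssen das Integral unserer Gleichung für den Snap s(t) = -120 3-mal finden. Das Integral von dem Snap, mit j(0) = -12, ergibt den Ruck: j(t) = -120·t - 12. Die Stammfunktion von dem Ruck ist die Beschleunigung. Mit a(0) = 10 erhalten wir a(t) = -60·t^2 - 12·t + 10. Die Stammfunktion von der Beschleunigung ist die Geschwindigkeit. Mit v(0) = -4 erhalten wir v(t) = -20·t^3 - 6·t^2 + 10·t - 4. Mit v(t) = -20·t^3 - 6·t^2 + 10·t - 4 und Einsetzen von t = 1, finden wir v = -20.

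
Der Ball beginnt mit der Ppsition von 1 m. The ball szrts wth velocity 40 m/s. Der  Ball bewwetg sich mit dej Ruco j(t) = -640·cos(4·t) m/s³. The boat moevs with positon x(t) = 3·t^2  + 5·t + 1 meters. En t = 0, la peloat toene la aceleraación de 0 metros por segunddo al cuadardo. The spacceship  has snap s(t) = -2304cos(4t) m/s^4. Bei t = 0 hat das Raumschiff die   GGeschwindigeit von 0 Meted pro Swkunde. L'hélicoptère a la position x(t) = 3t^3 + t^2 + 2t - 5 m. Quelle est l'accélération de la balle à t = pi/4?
Pour résoudre ceci, nous devons prendre 1 primitive de notre équation du jerk j(t) = -640·cos(4·t). L'intégrale du jerk, avec a(0) = 0, donne l'accélération: a(t) = -160·sin(4·t). En utilisant a(t) = -160·sin(4·t) et en substituant t = pi/4, nous trouvons a = 0.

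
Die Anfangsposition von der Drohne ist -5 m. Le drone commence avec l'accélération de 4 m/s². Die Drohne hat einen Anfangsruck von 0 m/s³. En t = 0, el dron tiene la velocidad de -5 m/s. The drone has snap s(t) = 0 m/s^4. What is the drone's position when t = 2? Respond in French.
Pour résoudre ceci, nous devons prendre 4 intégrales de notre équation du snap s(t) = 0. En intégrant le snap et en utilisant la condition initiale j(0) = 0, nous obtenons j(t) = 0. En intégrant le jerk et en utilisant la condition initiale a(0) = 4, nous obtenons a(t) = 4. La primitive de l'accélération est la vitesse. En utilisant v(0) = -5, nous obtenons v(t) = 4·t - 5. En prenant ∫v(t)dt et en appliquant x(0) = -5, nous trouvons x(t) = 2·t^2 - 5·t - 5. En utilisant x(t) = 2·t^2 - 5·t - 5 et en substituant t = 2, nous trouvons x = -7.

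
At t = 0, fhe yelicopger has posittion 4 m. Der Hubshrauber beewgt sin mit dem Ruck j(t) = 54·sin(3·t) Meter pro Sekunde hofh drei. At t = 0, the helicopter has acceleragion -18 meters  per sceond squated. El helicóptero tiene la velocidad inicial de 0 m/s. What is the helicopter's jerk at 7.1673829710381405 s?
We have jerk j(t) = 54·sin(3·t). Substituting t = 7.1673829710381405: j(7.1673829710381405) = 25.3661231756717.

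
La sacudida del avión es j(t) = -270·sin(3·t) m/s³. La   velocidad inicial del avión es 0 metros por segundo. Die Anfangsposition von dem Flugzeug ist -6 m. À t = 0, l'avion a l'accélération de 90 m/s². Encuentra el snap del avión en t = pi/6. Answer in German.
Wir müssen unsere Gleichung für den Ruck j(t) = -270·sin(3·t) 1-mal ableiten. Die Ableitung von dem Ruck ergibt den Snap: s(t) = -810·cos(3·t). Aus der Gleichung für den Snap s(t) = -810·cos(3·t), setzen wir t = pi/6 ein und erhalten s = 0.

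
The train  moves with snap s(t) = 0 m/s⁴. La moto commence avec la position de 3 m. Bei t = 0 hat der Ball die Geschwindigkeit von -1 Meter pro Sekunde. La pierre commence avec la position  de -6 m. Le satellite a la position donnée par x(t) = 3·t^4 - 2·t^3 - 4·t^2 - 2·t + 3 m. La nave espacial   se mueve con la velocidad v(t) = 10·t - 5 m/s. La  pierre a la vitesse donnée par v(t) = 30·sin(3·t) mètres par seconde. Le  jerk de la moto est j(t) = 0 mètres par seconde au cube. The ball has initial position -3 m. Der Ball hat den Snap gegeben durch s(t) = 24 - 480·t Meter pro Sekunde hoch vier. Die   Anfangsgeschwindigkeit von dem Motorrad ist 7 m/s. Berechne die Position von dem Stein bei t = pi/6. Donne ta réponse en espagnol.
Debemos encontrar la antiderivada de nuestra ecuación de la velocidad v(t) = 30·sin(3·t) 1 vez. La integral de la velocidad es la posición. Usando x(0) = -6, obtenemos x(t) = 4 - 10·cos(3·t). Usando x(t) = 4 - 10·cos(3·t) y sustituyendo t = pi/6, encontramos x = 4.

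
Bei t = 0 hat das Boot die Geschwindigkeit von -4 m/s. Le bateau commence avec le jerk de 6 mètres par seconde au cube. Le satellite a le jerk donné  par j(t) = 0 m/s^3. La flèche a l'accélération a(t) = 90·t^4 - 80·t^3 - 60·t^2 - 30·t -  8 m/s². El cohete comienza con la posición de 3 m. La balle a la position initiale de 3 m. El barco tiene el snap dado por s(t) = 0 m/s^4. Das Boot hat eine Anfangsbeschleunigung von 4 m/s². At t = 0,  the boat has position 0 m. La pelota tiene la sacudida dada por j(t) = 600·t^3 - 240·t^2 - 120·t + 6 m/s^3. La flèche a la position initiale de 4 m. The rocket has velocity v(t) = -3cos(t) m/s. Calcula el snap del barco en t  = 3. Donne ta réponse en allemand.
Aus der Gleichung für den Snap s(t) = 0, setzen wir t = 3 ein und erhalten s = 0.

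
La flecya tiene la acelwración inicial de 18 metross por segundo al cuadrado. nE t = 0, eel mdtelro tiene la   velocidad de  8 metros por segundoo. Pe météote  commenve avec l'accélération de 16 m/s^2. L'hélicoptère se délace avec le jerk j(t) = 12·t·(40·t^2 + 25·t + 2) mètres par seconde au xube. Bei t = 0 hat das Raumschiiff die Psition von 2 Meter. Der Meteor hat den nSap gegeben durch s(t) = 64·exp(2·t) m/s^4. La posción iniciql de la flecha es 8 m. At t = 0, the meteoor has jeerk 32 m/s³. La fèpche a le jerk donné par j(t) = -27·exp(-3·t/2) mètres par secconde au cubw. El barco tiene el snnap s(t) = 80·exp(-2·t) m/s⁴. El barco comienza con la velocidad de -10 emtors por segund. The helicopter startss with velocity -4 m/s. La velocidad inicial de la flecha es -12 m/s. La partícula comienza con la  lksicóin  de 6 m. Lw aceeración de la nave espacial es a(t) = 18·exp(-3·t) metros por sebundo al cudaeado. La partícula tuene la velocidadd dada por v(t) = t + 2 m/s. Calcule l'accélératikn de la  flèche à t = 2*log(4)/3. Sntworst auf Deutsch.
Ausgehend von dem Ruck j(t) = -27·exp(-3·t/2), nehmen wir 1 Integral. Die Stammfunktion von dem Ruck ist die Beschleunigung. Mit a(0) = 18 erhalten wir a(t) = 18·exp(-3·t/2). Wir haben die Beschleunigung a(t) = 18·exp(-3·t/2). Durch Einsetzen von t = 2*log(4)/3: a(2*log(4)/3) = 9/2.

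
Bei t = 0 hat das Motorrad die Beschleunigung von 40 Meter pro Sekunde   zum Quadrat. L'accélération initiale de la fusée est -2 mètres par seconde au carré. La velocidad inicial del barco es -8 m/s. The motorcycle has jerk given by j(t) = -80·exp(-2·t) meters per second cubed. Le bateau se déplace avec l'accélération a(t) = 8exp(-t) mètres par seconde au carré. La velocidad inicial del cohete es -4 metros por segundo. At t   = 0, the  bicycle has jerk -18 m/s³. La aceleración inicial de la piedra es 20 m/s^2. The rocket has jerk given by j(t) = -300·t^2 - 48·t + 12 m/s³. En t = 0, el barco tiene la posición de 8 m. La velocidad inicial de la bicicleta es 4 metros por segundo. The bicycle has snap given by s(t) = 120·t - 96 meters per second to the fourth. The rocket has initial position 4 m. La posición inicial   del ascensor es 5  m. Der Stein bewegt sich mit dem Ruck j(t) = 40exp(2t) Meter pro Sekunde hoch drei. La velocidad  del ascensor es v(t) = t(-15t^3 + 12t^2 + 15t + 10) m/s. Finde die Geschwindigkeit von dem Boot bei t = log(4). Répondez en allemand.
Ausgehend von der Beschleunigung a(t) = 8·exp(-t), nehmen wir 1 Integral. Die Stammfunktion von der Beschleunigung ist die Geschwindigkeit. Mit v(0) = -8 erhalten wir v(t) = -8·exp(-t). Wir haben die Geschwindigkeit v(t) = -8·exp(-t). Durch Einsetzen von t = log(4): v(log(4)) = -2.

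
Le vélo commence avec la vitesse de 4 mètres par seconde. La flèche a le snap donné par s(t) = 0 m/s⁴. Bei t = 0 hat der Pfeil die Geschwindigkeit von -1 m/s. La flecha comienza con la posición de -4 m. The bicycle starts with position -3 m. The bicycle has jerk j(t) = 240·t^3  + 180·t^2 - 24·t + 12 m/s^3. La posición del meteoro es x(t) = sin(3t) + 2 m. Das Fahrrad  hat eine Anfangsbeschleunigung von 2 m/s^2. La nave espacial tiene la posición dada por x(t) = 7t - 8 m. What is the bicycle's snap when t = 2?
We must differentiate our jerk equation j(t) = 240·t^3 + 180·t^2 - 24·t + 12 1 time. The derivative of jerk gives snap: s(t) = 720·t^2 + 360·t - 24. From the given snap equation s(t) = 720·t^2 + 360·t - 24, we substitute t = 2 to get s = 3576.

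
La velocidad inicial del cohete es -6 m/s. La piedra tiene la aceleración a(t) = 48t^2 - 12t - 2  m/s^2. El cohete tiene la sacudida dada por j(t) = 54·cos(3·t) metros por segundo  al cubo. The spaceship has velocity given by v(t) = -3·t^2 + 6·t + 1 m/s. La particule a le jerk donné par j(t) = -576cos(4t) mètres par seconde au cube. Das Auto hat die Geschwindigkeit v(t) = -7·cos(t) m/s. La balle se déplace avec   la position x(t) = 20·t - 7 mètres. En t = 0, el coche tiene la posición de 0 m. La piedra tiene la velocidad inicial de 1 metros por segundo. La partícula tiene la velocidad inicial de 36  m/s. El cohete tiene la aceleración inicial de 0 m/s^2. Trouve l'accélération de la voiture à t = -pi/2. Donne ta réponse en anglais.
We must differentiate our velocity equation v(t) = -7·cos(t) 1 time. Differentiating velocity, we get acceleration: a(t) = 7·sin(t). From the given acceleration equation a(t) = 7·sin(t), we substitute t = -pi/2 to get a = -7.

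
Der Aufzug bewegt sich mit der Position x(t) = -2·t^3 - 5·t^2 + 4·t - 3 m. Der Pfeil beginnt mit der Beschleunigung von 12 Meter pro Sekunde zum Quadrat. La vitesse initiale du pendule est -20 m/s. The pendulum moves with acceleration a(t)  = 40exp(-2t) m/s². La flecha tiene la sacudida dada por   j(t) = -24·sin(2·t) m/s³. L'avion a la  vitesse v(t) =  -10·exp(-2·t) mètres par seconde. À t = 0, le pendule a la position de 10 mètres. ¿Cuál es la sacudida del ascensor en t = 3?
Partiendo de la posición x(t) = -2·t^3 - 5·t^2 + 4·t - 3, tomamos 3 derivadas. La derivada de la posición da la velocidad: v(t) = -6·t^2 - 10·t + 4. Tomando d/dt de v(t), encontramos a(t) = -12·t - 10. Tomando d/dt de a(t), encontramos j(t) = -12. Tenemos la sacudida j(t) = -12. Sustituyendo t = 3: j(3) = -12.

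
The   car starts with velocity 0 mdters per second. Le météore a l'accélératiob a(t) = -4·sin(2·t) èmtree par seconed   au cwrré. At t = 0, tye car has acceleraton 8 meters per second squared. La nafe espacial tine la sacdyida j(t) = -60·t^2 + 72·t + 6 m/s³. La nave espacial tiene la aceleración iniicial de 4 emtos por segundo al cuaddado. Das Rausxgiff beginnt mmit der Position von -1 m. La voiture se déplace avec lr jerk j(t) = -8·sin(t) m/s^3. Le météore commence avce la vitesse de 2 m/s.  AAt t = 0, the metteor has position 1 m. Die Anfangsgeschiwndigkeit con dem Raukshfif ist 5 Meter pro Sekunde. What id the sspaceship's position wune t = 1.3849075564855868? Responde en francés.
Nous devons trouver l'intégrale de notre équation du jerk j(t) = -60·t^2 + 72·t + 6 3 fois. L'intégrale du jerk est l'accélération. En utilisant a(0) = 4, nous obtenons a(t) = -20·t^3 + 36·t^2 + 6·t + 4. En prenant ∫a(t)dt et en appliquant v(0) = 5, nous trouvons v(t) = -5·t^4 + 12·t^3 + 3·t^2 + 4·t + 5. L'intégrale de la vitesse, avec x(0) = -1, donne la position: x(t) = -t^5 + 3·t^4 + t^3 + 2·t^2 + 5·t - 1. De l'équation de la position x(t) = -t^5 + 3·t^4 + t^3 + 2·t^2 + 5·t - 1, nous substituons t = 1.3849075564855868 pour obtenir x = 18.3579722443134.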